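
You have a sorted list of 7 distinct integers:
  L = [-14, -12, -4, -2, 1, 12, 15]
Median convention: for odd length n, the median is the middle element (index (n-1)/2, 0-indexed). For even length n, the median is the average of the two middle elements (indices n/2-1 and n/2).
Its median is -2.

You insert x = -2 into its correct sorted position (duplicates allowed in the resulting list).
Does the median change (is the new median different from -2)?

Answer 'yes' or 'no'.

Answer: no

Derivation:
Old median = -2
Insert x = -2
New median = -2
Changed? no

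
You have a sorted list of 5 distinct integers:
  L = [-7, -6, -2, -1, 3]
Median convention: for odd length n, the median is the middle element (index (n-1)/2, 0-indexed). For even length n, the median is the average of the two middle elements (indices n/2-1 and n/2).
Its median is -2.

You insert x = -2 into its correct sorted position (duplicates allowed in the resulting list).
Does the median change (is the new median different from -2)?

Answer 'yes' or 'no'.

Old median = -2
Insert x = -2
New median = -2
Changed? no

Answer: no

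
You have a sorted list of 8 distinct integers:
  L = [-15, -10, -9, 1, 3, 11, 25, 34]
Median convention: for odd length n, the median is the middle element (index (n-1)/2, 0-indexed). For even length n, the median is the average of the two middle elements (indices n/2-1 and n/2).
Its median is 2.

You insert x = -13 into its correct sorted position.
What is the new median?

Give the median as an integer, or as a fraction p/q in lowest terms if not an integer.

Answer: 1

Derivation:
Old list (sorted, length 8): [-15, -10, -9, 1, 3, 11, 25, 34]
Old median = 2
Insert x = -13
Old length even (8). Middle pair: indices 3,4 = 1,3.
New length odd (9). New median = single middle element.
x = -13: 1 elements are < x, 7 elements are > x.
New sorted list: [-15, -13, -10, -9, 1, 3, 11, 25, 34]
New median = 1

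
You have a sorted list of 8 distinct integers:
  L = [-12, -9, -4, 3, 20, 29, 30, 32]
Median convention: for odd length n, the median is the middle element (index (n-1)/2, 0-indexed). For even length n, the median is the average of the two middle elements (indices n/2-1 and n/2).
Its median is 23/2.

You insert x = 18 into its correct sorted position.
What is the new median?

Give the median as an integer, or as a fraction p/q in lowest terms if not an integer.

Answer: 18

Derivation:
Old list (sorted, length 8): [-12, -9, -4, 3, 20, 29, 30, 32]
Old median = 23/2
Insert x = 18
Old length even (8). Middle pair: indices 3,4 = 3,20.
New length odd (9). New median = single middle element.
x = 18: 4 elements are < x, 4 elements are > x.
New sorted list: [-12, -9, -4, 3, 18, 20, 29, 30, 32]
New median = 18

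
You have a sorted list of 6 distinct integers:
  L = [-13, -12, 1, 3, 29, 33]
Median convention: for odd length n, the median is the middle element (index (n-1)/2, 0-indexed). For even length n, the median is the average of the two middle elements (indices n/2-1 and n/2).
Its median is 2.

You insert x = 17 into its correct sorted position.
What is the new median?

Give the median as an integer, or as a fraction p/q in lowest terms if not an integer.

Answer: 3

Derivation:
Old list (sorted, length 6): [-13, -12, 1, 3, 29, 33]
Old median = 2
Insert x = 17
Old length even (6). Middle pair: indices 2,3 = 1,3.
New length odd (7). New median = single middle element.
x = 17: 4 elements are < x, 2 elements are > x.
New sorted list: [-13, -12, 1, 3, 17, 29, 33]
New median = 3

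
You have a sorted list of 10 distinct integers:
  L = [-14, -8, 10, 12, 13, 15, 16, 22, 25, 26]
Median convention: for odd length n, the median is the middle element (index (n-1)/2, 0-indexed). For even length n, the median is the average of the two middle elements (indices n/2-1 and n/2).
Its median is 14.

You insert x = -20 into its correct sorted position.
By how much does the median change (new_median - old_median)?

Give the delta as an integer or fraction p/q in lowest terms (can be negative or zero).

Old median = 14
After inserting x = -20: new sorted = [-20, -14, -8, 10, 12, 13, 15, 16, 22, 25, 26]
New median = 13
Delta = 13 - 14 = -1

Answer: -1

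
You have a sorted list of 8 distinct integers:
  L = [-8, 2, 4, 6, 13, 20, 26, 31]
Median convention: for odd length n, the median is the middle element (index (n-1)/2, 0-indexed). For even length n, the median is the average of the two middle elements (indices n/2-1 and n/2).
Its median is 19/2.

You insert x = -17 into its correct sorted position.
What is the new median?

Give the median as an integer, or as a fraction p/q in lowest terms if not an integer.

Old list (sorted, length 8): [-8, 2, 4, 6, 13, 20, 26, 31]
Old median = 19/2
Insert x = -17
Old length even (8). Middle pair: indices 3,4 = 6,13.
New length odd (9). New median = single middle element.
x = -17: 0 elements are < x, 8 elements are > x.
New sorted list: [-17, -8, 2, 4, 6, 13, 20, 26, 31]
New median = 6

Answer: 6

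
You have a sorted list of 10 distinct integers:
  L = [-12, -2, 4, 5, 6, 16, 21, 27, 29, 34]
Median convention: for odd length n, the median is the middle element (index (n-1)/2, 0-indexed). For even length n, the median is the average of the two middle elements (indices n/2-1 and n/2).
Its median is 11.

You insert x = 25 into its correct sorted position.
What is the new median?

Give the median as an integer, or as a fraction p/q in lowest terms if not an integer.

Old list (sorted, length 10): [-12, -2, 4, 5, 6, 16, 21, 27, 29, 34]
Old median = 11
Insert x = 25
Old length even (10). Middle pair: indices 4,5 = 6,16.
New length odd (11). New median = single middle element.
x = 25: 7 elements are < x, 3 elements are > x.
New sorted list: [-12, -2, 4, 5, 6, 16, 21, 25, 27, 29, 34]
New median = 16

Answer: 16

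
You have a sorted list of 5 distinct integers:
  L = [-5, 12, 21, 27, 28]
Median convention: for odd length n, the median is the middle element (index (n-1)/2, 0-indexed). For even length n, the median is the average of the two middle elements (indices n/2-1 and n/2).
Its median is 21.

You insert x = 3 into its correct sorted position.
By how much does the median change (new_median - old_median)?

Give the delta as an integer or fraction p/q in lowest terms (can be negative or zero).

Old median = 21
After inserting x = 3: new sorted = [-5, 3, 12, 21, 27, 28]
New median = 33/2
Delta = 33/2 - 21 = -9/2

Answer: -9/2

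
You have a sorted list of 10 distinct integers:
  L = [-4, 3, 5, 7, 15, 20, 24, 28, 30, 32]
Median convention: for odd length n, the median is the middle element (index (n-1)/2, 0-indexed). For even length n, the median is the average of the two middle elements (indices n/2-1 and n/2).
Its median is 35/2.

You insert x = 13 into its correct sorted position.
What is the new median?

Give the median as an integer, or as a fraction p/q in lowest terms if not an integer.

Answer: 15

Derivation:
Old list (sorted, length 10): [-4, 3, 5, 7, 15, 20, 24, 28, 30, 32]
Old median = 35/2
Insert x = 13
Old length even (10). Middle pair: indices 4,5 = 15,20.
New length odd (11). New median = single middle element.
x = 13: 4 elements are < x, 6 elements are > x.
New sorted list: [-4, 3, 5, 7, 13, 15, 20, 24, 28, 30, 32]
New median = 15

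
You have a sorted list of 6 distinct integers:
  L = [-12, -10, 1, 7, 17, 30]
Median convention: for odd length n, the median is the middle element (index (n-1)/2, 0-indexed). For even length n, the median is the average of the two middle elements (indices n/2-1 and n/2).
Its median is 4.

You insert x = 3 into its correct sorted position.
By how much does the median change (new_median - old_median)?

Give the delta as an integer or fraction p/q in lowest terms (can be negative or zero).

Old median = 4
After inserting x = 3: new sorted = [-12, -10, 1, 3, 7, 17, 30]
New median = 3
Delta = 3 - 4 = -1

Answer: -1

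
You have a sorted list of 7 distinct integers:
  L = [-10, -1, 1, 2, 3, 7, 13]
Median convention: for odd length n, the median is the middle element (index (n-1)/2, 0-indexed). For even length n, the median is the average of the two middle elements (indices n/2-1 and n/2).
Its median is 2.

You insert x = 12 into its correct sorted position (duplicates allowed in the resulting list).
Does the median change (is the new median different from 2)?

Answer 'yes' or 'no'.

Old median = 2
Insert x = 12
New median = 5/2
Changed? yes

Answer: yes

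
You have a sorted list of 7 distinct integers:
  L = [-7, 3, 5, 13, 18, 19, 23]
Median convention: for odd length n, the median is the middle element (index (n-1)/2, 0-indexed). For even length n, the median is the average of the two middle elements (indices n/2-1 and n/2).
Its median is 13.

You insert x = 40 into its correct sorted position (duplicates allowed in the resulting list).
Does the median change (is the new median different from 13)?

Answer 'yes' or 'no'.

Answer: yes

Derivation:
Old median = 13
Insert x = 40
New median = 31/2
Changed? yes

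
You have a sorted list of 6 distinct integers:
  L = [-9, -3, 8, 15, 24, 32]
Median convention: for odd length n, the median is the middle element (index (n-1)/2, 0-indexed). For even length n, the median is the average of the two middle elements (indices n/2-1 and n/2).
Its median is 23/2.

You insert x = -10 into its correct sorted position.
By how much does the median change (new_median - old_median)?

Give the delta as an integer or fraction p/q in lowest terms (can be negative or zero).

Answer: -7/2

Derivation:
Old median = 23/2
After inserting x = -10: new sorted = [-10, -9, -3, 8, 15, 24, 32]
New median = 8
Delta = 8 - 23/2 = -7/2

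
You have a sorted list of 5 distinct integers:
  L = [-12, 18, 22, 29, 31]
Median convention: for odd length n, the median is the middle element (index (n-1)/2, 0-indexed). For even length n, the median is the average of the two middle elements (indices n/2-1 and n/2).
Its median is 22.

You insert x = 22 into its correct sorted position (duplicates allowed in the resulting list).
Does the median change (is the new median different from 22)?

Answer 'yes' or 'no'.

Old median = 22
Insert x = 22
New median = 22
Changed? no

Answer: no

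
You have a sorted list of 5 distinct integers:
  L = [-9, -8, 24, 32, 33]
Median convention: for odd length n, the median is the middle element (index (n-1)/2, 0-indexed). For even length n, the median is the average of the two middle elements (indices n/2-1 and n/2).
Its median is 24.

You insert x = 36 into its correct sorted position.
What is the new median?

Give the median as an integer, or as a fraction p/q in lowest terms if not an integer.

Old list (sorted, length 5): [-9, -8, 24, 32, 33]
Old median = 24
Insert x = 36
Old length odd (5). Middle was index 2 = 24.
New length even (6). New median = avg of two middle elements.
x = 36: 5 elements are < x, 0 elements are > x.
New sorted list: [-9, -8, 24, 32, 33, 36]
New median = 28

Answer: 28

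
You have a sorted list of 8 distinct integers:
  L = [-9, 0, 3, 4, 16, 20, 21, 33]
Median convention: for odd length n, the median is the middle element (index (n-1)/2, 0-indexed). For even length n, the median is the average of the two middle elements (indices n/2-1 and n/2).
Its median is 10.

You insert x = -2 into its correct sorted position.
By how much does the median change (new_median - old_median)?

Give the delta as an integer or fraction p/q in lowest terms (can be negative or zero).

Answer: -6

Derivation:
Old median = 10
After inserting x = -2: new sorted = [-9, -2, 0, 3, 4, 16, 20, 21, 33]
New median = 4
Delta = 4 - 10 = -6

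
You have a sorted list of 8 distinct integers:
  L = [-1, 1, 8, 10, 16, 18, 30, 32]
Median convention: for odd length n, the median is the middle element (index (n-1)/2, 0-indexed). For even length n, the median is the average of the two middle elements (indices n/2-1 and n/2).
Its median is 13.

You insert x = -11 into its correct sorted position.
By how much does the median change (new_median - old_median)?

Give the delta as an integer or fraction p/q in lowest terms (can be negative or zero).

Answer: -3

Derivation:
Old median = 13
After inserting x = -11: new sorted = [-11, -1, 1, 8, 10, 16, 18, 30, 32]
New median = 10
Delta = 10 - 13 = -3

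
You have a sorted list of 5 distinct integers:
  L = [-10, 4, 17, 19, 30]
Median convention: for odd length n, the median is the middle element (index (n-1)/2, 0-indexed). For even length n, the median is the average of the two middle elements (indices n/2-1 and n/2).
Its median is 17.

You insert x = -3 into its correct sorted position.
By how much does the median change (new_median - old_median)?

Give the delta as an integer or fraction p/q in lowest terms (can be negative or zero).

Old median = 17
After inserting x = -3: new sorted = [-10, -3, 4, 17, 19, 30]
New median = 21/2
Delta = 21/2 - 17 = -13/2

Answer: -13/2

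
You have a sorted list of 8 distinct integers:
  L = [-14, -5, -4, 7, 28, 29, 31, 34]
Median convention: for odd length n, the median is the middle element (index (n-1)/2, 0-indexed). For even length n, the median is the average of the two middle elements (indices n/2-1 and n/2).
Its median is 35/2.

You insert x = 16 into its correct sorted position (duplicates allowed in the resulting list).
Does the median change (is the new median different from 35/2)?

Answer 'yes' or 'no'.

Old median = 35/2
Insert x = 16
New median = 16
Changed? yes

Answer: yes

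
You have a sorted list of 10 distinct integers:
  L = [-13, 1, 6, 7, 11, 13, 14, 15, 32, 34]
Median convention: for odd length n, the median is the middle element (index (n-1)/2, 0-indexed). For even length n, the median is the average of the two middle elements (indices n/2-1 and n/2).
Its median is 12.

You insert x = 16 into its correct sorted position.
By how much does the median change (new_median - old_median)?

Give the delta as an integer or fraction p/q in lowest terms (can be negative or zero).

Answer: 1

Derivation:
Old median = 12
After inserting x = 16: new sorted = [-13, 1, 6, 7, 11, 13, 14, 15, 16, 32, 34]
New median = 13
Delta = 13 - 12 = 1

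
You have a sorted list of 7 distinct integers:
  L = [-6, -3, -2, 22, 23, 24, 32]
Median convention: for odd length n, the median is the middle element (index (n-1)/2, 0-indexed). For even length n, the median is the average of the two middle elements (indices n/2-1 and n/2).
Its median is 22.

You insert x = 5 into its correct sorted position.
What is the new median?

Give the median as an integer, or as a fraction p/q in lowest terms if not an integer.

Answer: 27/2

Derivation:
Old list (sorted, length 7): [-6, -3, -2, 22, 23, 24, 32]
Old median = 22
Insert x = 5
Old length odd (7). Middle was index 3 = 22.
New length even (8). New median = avg of two middle elements.
x = 5: 3 elements are < x, 4 elements are > x.
New sorted list: [-6, -3, -2, 5, 22, 23, 24, 32]
New median = 27/2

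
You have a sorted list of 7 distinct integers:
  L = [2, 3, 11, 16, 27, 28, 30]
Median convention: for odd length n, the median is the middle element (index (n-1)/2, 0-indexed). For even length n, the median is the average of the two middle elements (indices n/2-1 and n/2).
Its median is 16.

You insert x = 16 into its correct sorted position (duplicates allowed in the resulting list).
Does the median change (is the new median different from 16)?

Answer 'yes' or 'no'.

Answer: no

Derivation:
Old median = 16
Insert x = 16
New median = 16
Changed? no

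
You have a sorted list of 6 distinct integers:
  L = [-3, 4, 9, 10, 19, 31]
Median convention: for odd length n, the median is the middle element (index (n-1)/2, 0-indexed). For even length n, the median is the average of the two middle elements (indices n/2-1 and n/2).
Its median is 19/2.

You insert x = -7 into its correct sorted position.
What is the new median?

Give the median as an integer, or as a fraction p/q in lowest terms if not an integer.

Old list (sorted, length 6): [-3, 4, 9, 10, 19, 31]
Old median = 19/2
Insert x = -7
Old length even (6). Middle pair: indices 2,3 = 9,10.
New length odd (7). New median = single middle element.
x = -7: 0 elements are < x, 6 elements are > x.
New sorted list: [-7, -3, 4, 9, 10, 19, 31]
New median = 9

Answer: 9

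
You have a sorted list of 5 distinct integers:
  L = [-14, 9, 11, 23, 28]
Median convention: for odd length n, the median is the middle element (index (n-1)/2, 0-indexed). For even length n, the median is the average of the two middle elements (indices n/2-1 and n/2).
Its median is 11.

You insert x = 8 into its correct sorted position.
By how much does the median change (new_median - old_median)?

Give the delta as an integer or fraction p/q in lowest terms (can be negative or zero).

Answer: -1

Derivation:
Old median = 11
After inserting x = 8: new sorted = [-14, 8, 9, 11, 23, 28]
New median = 10
Delta = 10 - 11 = -1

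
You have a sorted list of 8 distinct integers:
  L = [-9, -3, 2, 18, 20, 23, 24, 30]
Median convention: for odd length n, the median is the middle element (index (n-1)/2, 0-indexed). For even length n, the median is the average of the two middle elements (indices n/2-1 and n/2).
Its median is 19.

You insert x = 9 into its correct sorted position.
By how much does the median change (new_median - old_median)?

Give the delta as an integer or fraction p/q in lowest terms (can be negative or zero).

Answer: -1

Derivation:
Old median = 19
After inserting x = 9: new sorted = [-9, -3, 2, 9, 18, 20, 23, 24, 30]
New median = 18
Delta = 18 - 19 = -1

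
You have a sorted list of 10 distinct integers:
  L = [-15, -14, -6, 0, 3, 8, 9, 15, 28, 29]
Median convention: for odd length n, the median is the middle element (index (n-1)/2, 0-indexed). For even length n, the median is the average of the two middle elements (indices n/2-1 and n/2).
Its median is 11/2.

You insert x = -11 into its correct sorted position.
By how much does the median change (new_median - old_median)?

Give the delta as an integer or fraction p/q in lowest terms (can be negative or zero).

Old median = 11/2
After inserting x = -11: new sorted = [-15, -14, -11, -6, 0, 3, 8, 9, 15, 28, 29]
New median = 3
Delta = 3 - 11/2 = -5/2

Answer: -5/2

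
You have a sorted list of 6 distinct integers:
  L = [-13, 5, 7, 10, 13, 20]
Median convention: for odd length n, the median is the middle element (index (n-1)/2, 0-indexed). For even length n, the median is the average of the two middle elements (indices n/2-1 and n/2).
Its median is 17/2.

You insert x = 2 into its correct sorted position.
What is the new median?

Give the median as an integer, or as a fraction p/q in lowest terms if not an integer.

Answer: 7

Derivation:
Old list (sorted, length 6): [-13, 5, 7, 10, 13, 20]
Old median = 17/2
Insert x = 2
Old length even (6). Middle pair: indices 2,3 = 7,10.
New length odd (7). New median = single middle element.
x = 2: 1 elements are < x, 5 elements are > x.
New sorted list: [-13, 2, 5, 7, 10, 13, 20]
New median = 7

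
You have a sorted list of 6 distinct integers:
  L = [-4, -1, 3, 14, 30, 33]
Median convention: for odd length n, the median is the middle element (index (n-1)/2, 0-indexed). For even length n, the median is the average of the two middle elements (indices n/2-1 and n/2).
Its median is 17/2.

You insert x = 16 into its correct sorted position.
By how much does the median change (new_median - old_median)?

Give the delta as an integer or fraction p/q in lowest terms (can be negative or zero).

Answer: 11/2

Derivation:
Old median = 17/2
After inserting x = 16: new sorted = [-4, -1, 3, 14, 16, 30, 33]
New median = 14
Delta = 14 - 17/2 = 11/2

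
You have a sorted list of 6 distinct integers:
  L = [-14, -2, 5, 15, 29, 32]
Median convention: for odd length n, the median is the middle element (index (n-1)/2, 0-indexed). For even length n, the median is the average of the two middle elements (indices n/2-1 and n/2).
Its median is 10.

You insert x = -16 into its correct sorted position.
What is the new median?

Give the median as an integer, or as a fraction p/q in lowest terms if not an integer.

Old list (sorted, length 6): [-14, -2, 5, 15, 29, 32]
Old median = 10
Insert x = -16
Old length even (6). Middle pair: indices 2,3 = 5,15.
New length odd (7). New median = single middle element.
x = -16: 0 elements are < x, 6 elements are > x.
New sorted list: [-16, -14, -2, 5, 15, 29, 32]
New median = 5

Answer: 5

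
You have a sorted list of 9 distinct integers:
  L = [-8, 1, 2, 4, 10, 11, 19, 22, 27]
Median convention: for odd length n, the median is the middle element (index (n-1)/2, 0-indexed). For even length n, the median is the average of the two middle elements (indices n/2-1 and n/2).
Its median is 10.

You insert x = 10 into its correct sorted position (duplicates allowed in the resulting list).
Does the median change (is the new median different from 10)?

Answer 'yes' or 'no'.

Old median = 10
Insert x = 10
New median = 10
Changed? no

Answer: no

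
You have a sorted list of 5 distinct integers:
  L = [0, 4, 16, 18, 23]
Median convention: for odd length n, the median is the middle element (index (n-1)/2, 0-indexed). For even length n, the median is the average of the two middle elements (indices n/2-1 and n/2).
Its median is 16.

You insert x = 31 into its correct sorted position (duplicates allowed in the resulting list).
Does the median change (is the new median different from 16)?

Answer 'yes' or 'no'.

Old median = 16
Insert x = 31
New median = 17
Changed? yes

Answer: yes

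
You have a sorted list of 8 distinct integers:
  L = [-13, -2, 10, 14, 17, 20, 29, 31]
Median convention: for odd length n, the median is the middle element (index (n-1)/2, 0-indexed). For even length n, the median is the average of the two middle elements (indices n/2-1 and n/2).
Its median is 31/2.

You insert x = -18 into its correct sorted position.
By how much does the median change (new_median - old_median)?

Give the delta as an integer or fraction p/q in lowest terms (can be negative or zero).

Answer: -3/2

Derivation:
Old median = 31/2
After inserting x = -18: new sorted = [-18, -13, -2, 10, 14, 17, 20, 29, 31]
New median = 14
Delta = 14 - 31/2 = -3/2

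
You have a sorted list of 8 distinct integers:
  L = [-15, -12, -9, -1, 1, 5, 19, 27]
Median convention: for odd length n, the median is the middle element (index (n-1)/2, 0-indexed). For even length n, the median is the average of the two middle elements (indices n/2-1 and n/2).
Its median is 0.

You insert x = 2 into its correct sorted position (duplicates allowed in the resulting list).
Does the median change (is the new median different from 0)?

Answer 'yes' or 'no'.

Old median = 0
Insert x = 2
New median = 1
Changed? yes

Answer: yes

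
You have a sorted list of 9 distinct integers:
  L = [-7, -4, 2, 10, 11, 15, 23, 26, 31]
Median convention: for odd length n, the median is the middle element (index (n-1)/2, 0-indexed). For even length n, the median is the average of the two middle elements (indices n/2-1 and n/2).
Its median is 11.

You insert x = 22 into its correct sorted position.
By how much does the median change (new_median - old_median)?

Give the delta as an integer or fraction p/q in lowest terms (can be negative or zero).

Old median = 11
After inserting x = 22: new sorted = [-7, -4, 2, 10, 11, 15, 22, 23, 26, 31]
New median = 13
Delta = 13 - 11 = 2

Answer: 2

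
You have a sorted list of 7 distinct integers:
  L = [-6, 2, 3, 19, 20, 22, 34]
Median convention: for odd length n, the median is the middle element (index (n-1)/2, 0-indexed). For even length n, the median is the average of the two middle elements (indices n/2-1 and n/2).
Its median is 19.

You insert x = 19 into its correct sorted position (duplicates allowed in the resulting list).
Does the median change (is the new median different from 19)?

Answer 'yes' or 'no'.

Answer: no

Derivation:
Old median = 19
Insert x = 19
New median = 19
Changed? no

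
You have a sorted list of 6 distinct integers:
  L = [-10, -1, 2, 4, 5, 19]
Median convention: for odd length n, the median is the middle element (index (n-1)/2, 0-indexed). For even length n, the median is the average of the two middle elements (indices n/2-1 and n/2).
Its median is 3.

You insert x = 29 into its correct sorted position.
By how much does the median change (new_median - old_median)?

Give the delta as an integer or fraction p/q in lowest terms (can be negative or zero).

Old median = 3
After inserting x = 29: new sorted = [-10, -1, 2, 4, 5, 19, 29]
New median = 4
Delta = 4 - 3 = 1

Answer: 1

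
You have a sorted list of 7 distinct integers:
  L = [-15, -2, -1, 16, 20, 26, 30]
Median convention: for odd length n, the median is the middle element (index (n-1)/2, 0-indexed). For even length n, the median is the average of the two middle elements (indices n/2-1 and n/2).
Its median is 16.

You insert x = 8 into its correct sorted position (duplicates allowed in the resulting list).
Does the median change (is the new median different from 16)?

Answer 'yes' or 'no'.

Answer: yes

Derivation:
Old median = 16
Insert x = 8
New median = 12
Changed? yes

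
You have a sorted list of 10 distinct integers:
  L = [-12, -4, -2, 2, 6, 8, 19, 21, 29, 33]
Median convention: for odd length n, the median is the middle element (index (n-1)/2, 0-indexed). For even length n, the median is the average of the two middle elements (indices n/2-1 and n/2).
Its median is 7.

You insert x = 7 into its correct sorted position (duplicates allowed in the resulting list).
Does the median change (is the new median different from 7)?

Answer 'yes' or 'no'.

Old median = 7
Insert x = 7
New median = 7
Changed? no

Answer: no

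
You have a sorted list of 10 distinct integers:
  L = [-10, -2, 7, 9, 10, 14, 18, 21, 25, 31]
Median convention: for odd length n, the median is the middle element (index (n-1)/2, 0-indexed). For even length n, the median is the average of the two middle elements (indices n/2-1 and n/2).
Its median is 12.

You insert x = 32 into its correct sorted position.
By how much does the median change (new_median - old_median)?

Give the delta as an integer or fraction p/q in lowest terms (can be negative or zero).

Old median = 12
After inserting x = 32: new sorted = [-10, -2, 7, 9, 10, 14, 18, 21, 25, 31, 32]
New median = 14
Delta = 14 - 12 = 2

Answer: 2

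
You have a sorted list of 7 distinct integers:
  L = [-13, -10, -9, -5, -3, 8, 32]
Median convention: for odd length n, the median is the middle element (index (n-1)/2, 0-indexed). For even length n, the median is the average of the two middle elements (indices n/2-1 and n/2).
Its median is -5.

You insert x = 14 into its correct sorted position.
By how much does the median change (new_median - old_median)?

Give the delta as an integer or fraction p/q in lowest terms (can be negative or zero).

Answer: 1

Derivation:
Old median = -5
After inserting x = 14: new sorted = [-13, -10, -9, -5, -3, 8, 14, 32]
New median = -4
Delta = -4 - -5 = 1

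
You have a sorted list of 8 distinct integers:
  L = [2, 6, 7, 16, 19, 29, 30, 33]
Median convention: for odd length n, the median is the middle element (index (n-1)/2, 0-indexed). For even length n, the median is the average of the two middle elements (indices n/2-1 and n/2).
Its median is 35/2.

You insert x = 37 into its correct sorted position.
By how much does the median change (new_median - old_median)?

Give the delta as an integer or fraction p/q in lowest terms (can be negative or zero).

Answer: 3/2

Derivation:
Old median = 35/2
After inserting x = 37: new sorted = [2, 6, 7, 16, 19, 29, 30, 33, 37]
New median = 19
Delta = 19 - 35/2 = 3/2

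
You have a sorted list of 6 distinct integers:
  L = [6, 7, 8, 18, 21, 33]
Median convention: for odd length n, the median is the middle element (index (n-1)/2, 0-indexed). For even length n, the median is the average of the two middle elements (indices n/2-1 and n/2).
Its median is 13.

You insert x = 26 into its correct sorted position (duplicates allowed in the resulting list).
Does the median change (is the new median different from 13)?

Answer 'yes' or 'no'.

Old median = 13
Insert x = 26
New median = 18
Changed? yes

Answer: yes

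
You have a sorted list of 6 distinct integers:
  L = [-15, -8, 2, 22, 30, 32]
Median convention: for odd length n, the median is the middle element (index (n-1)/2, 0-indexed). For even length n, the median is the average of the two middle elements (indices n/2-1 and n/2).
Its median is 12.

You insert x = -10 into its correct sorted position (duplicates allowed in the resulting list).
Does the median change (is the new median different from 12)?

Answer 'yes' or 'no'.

Old median = 12
Insert x = -10
New median = 2
Changed? yes

Answer: yes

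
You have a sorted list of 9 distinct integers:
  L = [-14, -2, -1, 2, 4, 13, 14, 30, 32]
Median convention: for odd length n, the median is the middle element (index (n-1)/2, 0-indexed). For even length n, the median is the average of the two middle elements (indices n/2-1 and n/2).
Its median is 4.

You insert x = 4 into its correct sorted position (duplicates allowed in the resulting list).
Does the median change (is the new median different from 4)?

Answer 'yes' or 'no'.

Answer: no

Derivation:
Old median = 4
Insert x = 4
New median = 4
Changed? no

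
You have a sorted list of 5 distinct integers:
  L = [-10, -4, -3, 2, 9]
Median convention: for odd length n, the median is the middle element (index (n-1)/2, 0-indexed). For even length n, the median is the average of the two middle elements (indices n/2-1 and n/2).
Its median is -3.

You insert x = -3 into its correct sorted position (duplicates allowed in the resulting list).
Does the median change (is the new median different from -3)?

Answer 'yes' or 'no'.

Answer: no

Derivation:
Old median = -3
Insert x = -3
New median = -3
Changed? no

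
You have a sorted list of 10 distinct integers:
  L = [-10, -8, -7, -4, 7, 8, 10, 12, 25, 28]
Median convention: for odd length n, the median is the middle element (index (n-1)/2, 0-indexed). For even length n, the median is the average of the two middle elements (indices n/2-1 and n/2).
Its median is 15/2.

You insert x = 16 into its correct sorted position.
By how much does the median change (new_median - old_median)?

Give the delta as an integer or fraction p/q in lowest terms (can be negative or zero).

Answer: 1/2

Derivation:
Old median = 15/2
After inserting x = 16: new sorted = [-10, -8, -7, -4, 7, 8, 10, 12, 16, 25, 28]
New median = 8
Delta = 8 - 15/2 = 1/2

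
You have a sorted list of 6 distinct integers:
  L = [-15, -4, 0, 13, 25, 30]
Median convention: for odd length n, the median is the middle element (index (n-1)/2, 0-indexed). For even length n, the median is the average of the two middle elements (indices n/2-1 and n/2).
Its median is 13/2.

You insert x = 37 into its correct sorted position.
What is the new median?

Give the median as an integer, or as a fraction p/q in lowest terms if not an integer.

Answer: 13

Derivation:
Old list (sorted, length 6): [-15, -4, 0, 13, 25, 30]
Old median = 13/2
Insert x = 37
Old length even (6). Middle pair: indices 2,3 = 0,13.
New length odd (7). New median = single middle element.
x = 37: 6 elements are < x, 0 elements are > x.
New sorted list: [-15, -4, 0, 13, 25, 30, 37]
New median = 13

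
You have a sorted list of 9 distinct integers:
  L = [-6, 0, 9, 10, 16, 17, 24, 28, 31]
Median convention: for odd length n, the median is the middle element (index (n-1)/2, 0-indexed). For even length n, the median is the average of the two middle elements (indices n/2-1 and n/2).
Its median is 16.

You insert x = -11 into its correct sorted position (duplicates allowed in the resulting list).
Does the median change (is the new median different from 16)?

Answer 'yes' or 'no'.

Old median = 16
Insert x = -11
New median = 13
Changed? yes

Answer: yes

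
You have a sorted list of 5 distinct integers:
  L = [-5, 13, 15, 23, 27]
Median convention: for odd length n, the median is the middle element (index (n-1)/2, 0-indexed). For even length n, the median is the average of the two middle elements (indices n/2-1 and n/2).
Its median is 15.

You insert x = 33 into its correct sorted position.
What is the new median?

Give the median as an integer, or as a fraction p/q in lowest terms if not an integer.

Old list (sorted, length 5): [-5, 13, 15, 23, 27]
Old median = 15
Insert x = 33
Old length odd (5). Middle was index 2 = 15.
New length even (6). New median = avg of two middle elements.
x = 33: 5 elements are < x, 0 elements are > x.
New sorted list: [-5, 13, 15, 23, 27, 33]
New median = 19

Answer: 19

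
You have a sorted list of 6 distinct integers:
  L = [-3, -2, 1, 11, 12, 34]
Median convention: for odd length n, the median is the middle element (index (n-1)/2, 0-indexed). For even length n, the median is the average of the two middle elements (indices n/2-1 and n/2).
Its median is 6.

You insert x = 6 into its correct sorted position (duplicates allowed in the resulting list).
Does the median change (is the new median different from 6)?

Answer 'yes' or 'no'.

Old median = 6
Insert x = 6
New median = 6
Changed? no

Answer: no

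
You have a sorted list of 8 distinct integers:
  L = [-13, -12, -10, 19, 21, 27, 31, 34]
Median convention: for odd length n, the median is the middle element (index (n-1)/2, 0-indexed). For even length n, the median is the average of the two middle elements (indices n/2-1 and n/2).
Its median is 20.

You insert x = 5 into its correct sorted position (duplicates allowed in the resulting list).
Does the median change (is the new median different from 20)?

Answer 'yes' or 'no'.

Old median = 20
Insert x = 5
New median = 19
Changed? yes

Answer: yes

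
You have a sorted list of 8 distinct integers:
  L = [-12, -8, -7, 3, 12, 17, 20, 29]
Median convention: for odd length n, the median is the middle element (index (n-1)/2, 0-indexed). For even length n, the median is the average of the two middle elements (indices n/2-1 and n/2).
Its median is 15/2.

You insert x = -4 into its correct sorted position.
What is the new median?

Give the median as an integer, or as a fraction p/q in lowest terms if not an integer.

Answer: 3

Derivation:
Old list (sorted, length 8): [-12, -8, -7, 3, 12, 17, 20, 29]
Old median = 15/2
Insert x = -4
Old length even (8). Middle pair: indices 3,4 = 3,12.
New length odd (9). New median = single middle element.
x = -4: 3 elements are < x, 5 elements are > x.
New sorted list: [-12, -8, -7, -4, 3, 12, 17, 20, 29]
New median = 3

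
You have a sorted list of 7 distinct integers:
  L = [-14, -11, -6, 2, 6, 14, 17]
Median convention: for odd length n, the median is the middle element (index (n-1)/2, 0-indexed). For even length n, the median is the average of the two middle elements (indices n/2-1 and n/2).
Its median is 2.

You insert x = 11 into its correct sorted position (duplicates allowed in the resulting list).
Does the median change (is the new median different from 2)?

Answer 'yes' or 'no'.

Old median = 2
Insert x = 11
New median = 4
Changed? yes

Answer: yes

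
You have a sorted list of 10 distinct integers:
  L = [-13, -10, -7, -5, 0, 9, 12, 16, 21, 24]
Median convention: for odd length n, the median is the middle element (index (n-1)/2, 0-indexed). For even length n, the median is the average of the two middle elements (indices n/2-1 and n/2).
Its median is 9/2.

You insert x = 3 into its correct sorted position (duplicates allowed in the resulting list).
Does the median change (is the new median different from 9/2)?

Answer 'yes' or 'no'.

Old median = 9/2
Insert x = 3
New median = 3
Changed? yes

Answer: yes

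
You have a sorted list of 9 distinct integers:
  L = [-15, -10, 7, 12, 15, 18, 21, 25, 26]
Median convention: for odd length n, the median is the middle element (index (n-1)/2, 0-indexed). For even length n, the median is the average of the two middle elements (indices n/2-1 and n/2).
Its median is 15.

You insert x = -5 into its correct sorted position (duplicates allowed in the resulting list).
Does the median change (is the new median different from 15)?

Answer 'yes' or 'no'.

Answer: yes

Derivation:
Old median = 15
Insert x = -5
New median = 27/2
Changed? yes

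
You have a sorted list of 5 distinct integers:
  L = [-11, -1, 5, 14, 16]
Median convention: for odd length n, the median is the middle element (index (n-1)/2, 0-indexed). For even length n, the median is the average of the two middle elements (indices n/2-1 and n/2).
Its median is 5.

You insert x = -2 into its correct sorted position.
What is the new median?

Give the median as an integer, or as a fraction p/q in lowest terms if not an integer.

Old list (sorted, length 5): [-11, -1, 5, 14, 16]
Old median = 5
Insert x = -2
Old length odd (5). Middle was index 2 = 5.
New length even (6). New median = avg of two middle elements.
x = -2: 1 elements are < x, 4 elements are > x.
New sorted list: [-11, -2, -1, 5, 14, 16]
New median = 2

Answer: 2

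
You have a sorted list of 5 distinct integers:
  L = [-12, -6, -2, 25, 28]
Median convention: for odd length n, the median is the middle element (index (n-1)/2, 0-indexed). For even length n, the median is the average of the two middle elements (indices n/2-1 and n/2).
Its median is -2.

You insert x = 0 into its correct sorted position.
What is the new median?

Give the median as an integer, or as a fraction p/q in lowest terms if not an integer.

Answer: -1

Derivation:
Old list (sorted, length 5): [-12, -6, -2, 25, 28]
Old median = -2
Insert x = 0
Old length odd (5). Middle was index 2 = -2.
New length even (6). New median = avg of two middle elements.
x = 0: 3 elements are < x, 2 elements are > x.
New sorted list: [-12, -6, -2, 0, 25, 28]
New median = -1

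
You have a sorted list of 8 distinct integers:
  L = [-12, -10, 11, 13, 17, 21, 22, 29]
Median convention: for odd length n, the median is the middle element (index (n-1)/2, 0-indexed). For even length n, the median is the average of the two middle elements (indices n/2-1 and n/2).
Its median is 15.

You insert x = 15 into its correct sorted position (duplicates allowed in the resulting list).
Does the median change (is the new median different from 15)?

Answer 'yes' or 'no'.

Answer: no

Derivation:
Old median = 15
Insert x = 15
New median = 15
Changed? no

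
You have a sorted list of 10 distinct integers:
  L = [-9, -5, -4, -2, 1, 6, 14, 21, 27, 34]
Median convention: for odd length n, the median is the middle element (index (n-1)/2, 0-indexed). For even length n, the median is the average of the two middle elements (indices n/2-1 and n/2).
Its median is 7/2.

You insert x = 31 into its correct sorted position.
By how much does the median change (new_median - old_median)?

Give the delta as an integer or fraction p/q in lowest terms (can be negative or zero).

Old median = 7/2
After inserting x = 31: new sorted = [-9, -5, -4, -2, 1, 6, 14, 21, 27, 31, 34]
New median = 6
Delta = 6 - 7/2 = 5/2

Answer: 5/2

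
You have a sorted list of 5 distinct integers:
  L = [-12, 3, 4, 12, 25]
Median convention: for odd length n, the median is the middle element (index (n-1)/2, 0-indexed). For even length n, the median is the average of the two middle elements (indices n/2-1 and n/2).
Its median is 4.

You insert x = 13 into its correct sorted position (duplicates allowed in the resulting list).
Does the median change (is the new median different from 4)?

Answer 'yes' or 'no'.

Old median = 4
Insert x = 13
New median = 8
Changed? yes

Answer: yes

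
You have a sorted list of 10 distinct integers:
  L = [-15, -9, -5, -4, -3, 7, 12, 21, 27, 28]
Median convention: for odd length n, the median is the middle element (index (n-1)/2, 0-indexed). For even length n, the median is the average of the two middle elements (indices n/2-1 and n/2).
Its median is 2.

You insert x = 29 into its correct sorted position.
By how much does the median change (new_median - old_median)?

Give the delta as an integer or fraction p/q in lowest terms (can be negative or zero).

Old median = 2
After inserting x = 29: new sorted = [-15, -9, -5, -4, -3, 7, 12, 21, 27, 28, 29]
New median = 7
Delta = 7 - 2 = 5

Answer: 5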